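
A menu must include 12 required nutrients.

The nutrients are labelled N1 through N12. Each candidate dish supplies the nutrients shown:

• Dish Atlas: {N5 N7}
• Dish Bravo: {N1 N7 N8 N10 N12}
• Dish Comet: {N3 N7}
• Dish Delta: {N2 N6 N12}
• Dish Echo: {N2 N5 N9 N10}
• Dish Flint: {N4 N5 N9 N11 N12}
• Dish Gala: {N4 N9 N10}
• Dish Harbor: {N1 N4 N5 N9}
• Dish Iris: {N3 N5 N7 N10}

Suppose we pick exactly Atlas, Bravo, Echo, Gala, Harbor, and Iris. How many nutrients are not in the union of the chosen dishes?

Union of Atlas, Bravo, Echo, Gala, Harbor, Iris = {N1, N2, N3, N4, N5, N7, N8, N9, N10, N12}.
Not covered: N6, N11 — 2 nutrients.

2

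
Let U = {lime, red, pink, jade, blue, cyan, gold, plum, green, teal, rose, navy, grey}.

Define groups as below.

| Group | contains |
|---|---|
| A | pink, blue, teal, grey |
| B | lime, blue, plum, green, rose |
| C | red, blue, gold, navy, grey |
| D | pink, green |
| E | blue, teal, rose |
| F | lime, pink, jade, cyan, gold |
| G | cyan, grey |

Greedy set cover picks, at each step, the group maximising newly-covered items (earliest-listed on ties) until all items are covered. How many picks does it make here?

Greedy: pick B (covers 5 new) → pick C (covers 4 new) → pick F (covers 3 new) → pick A (covers 1 new). Total picks: 4.

4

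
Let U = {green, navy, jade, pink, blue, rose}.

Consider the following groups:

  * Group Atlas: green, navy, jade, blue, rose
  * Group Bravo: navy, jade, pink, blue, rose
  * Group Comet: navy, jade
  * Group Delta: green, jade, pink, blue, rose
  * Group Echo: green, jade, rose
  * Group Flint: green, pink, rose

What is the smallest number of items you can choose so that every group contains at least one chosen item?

2

The 2 items {green, jade} hit every group.
The groups Comet, Flint are pairwise disjoint, so any hitting set needs a separate item for each — at least 2. Hence 2 is optimal.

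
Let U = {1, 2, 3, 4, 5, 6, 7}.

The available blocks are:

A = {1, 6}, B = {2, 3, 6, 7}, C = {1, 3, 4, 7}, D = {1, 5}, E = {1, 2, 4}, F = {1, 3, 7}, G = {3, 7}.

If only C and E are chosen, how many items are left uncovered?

2

Union of C, E = {1, 2, 3, 4, 7}.
Not covered: 5, 6 — 2 items.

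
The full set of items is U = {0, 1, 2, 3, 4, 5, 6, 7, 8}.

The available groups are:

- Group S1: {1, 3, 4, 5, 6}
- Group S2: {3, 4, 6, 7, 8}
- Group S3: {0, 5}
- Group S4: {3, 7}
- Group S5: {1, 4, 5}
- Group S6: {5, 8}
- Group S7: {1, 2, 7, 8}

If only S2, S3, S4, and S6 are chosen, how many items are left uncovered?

Union of S2, S3, S4, S6 = {0, 3, 4, 5, 6, 7, 8}.
Not covered: 1, 2 — 2 items.

2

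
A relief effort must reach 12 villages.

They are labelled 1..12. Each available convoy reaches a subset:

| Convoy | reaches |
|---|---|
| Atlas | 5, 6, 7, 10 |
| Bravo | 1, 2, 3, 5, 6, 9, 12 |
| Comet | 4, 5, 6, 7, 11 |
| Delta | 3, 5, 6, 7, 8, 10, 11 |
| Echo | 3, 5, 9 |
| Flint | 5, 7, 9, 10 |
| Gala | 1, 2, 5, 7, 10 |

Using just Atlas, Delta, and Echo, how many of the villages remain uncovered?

4

Union of Atlas, Delta, Echo = {3, 5, 6, 7, 8, 9, 10, 11}.
Not covered: 1, 2, 4, 12 — 4 villages.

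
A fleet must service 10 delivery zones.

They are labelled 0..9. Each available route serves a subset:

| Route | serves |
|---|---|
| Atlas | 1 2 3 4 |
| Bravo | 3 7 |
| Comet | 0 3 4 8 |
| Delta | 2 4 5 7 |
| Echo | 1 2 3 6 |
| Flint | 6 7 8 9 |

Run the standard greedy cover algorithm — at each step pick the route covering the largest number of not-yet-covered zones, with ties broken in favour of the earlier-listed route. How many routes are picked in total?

4

Greedy: pick Atlas (covers 4 new) → pick Flint (covers 4 new) → pick Comet (covers 1 new) → pick Delta (covers 1 new). Total picks: 4.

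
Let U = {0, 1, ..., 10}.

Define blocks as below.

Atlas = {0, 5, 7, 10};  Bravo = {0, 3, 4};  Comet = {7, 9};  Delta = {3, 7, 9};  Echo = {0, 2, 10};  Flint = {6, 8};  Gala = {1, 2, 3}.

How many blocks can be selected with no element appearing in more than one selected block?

3

Atlas, Flint, Gala are pairwise disjoint (Atlas={0,5,7,10}; Flint={6,8}; Gala={1,2,3}).
Every remaining block overlaps one of these, and no 4 of the listed blocks are pairwise disjoint, so 3 is the maximum.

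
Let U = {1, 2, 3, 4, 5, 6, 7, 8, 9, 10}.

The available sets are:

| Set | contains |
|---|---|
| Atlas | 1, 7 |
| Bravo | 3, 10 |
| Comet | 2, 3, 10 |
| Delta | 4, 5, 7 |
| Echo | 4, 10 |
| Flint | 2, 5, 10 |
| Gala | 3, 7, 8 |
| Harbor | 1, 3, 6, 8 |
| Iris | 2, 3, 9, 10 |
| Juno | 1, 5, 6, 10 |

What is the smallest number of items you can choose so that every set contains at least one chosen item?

The 3 items {7, 8, 10} hit every set.
No choice of 2 items meets every set, so 3 is the minimum.

3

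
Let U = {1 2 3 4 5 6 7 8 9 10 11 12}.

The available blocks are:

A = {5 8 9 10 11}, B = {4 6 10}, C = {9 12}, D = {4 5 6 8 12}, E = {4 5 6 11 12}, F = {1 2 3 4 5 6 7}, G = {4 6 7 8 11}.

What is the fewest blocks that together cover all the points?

Take {A, C, F}. Their union is {1, 2, 3, 4, 5, 6, 7, 8, 9, 10, 11, 12}, which is all 12 points.
Only F contains 1, so F is forced; the remaining 5 points need at least 2 more blocks (each remaining block adds at most 4) — so at least 3 blocks are needed, and 3 is optimal.

3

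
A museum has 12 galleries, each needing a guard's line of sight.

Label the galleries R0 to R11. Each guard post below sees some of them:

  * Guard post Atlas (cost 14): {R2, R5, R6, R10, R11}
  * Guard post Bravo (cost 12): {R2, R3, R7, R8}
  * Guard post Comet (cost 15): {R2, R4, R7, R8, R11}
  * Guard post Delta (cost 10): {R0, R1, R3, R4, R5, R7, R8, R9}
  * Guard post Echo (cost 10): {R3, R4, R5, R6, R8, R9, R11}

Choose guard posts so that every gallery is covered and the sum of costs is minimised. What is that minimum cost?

Atlas, Delta together cover every gallery (Atlas ∪ Delta = {R0, R1, R2, R3, R4, R5, R6, R7, R8, R9, R10, R11}); total cost 14 + 10 = 24.
No covering selection has total cost below 24.

24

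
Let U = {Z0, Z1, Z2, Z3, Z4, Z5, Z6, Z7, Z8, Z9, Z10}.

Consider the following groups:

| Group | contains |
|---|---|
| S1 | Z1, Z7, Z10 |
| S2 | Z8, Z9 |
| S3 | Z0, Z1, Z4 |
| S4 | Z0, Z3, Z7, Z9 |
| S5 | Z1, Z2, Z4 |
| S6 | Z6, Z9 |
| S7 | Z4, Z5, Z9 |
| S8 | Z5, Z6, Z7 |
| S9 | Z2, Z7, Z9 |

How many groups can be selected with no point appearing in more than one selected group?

3

S2, S5, S8 are pairwise disjoint (S2={Z8,Z9}; S5={Z1,Z2,Z4}; S8={Z5,Z6,Z7}).
Every remaining group overlaps one of these, and no 4 of the listed groups are pairwise disjoint, so 3 is the maximum.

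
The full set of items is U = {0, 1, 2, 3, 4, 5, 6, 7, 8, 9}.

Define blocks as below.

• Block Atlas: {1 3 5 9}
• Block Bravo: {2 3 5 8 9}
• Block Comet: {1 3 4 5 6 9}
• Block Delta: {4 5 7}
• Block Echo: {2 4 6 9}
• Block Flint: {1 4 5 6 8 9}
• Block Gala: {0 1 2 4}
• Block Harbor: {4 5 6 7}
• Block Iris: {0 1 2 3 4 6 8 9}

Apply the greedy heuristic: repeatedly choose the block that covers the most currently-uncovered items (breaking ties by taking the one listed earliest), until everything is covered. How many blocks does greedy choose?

2

Greedy: pick Iris (covers 8 new) → pick Delta (covers 2 new). Total picks: 2.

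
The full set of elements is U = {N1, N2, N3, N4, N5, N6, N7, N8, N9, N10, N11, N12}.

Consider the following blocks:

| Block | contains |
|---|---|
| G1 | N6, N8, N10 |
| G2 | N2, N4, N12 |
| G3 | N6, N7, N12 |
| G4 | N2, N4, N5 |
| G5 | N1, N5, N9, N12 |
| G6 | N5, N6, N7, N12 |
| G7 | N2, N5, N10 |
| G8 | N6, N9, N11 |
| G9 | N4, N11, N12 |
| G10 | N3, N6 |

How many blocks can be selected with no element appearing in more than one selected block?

3

G7, G9, G10 are pairwise disjoint (G7={N2,N5,N10}; G9={N4,N11,N12}; G10={N3,N6}).
Every remaining block overlaps one of these, and no 4 of the listed blocks are pairwise disjoint, so 3 is the maximum.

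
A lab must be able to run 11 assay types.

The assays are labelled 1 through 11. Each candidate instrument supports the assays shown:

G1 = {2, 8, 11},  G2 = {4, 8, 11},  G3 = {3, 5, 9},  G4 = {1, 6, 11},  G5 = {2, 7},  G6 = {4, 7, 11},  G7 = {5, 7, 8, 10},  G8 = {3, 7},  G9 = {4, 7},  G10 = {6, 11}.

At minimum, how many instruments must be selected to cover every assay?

5

G3 and G4 and G5 and G6 and G7 together: G3 ∪ G4 ∪ G5 ∪ G6 ∪ G7 = {1, 2, 3, 4, 5, 6, 7, 8, 9, 10, 11} — every assay is covered.
No 4 of the 10 instruments cover everything (all 210 combinations miss at least one assay), so 5 is optimal.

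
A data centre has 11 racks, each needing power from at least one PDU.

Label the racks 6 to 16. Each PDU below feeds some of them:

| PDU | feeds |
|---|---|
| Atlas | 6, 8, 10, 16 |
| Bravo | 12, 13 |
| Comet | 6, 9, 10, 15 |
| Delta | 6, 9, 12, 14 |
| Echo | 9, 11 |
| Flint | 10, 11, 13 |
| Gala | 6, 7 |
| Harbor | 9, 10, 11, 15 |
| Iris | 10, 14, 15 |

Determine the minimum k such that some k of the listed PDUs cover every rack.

Take {Atlas, Bravo, Echo, Gala, Iris}. Their union is {6, 7, 8, 9, 10, 11, 12, 13, 14, 15, 16}, which is all 11 racks.
No 4 of the 9 PDUs cover everything (all 126 combinations miss at least one rack), so 5 is optimal.

5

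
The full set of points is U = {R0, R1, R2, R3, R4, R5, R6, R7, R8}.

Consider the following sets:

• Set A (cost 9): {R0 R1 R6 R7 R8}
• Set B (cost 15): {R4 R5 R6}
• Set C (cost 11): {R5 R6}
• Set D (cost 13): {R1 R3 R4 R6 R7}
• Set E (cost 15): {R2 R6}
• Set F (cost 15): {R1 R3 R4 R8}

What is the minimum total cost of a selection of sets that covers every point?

A, C, D, E together cover every point (A ∪ C ∪ D ∪ E = {R0, R1, R2, R3, R4, R5, R6, R7, R8}); total cost 9 + 11 + 13 + 15 = 48.
No covering selection has total cost below 48.

48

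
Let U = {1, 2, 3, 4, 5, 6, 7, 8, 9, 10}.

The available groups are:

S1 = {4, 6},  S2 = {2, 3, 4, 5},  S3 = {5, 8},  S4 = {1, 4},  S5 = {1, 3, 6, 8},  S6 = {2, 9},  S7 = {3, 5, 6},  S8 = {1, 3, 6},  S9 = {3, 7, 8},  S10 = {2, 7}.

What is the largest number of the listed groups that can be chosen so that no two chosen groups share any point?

S3, S6, S8 are pairwise disjoint (S3={5,8}; S6={2,9}; S8={1,3,6}).
Every remaining group overlaps one of these, and no 4 of the listed groups are pairwise disjoint, so 3 is the maximum.

3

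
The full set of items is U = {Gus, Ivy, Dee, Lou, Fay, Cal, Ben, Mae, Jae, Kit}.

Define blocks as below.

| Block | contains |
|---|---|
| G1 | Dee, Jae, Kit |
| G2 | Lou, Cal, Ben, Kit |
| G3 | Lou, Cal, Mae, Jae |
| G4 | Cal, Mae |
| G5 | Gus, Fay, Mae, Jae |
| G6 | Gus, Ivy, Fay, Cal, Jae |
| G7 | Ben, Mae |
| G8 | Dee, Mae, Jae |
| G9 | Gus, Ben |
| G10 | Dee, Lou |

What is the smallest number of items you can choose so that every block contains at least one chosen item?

4

H = {Ivy, Dee, Ben, Mae} meets every block (each contains at least one member of H), and |H| = 4.
No choice of 3 items meets every block, so 4 is the minimum.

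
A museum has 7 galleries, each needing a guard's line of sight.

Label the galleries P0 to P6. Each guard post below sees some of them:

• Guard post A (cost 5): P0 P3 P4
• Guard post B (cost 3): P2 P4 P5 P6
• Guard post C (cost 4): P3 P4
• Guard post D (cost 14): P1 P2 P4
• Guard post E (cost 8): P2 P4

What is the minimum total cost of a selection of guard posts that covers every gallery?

22

A, B, D together cover every gallery (A ∪ B ∪ D = {P0, P1, P2, P3, P4, P5, P6}); total cost 5 + 3 + 14 = 22.
No covering selection has total cost below 22.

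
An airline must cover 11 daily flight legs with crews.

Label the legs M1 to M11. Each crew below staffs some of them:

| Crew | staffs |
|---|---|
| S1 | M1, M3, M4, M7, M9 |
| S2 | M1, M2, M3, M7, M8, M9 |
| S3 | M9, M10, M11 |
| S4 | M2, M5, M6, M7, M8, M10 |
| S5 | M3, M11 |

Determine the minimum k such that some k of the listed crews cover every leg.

3

Take {S1, S4, S5}. Their union is {M1, M2, M3, M4, M5, M6, M7, M8, M9, M10, M11}, which is all 11 legs.
Only S1 contains M4, so S1 is forced; the remaining 6 legs need at least 2 more crews (each remaining crew adds at most 5) — so at least 3 crews are needed, and 3 is optimal.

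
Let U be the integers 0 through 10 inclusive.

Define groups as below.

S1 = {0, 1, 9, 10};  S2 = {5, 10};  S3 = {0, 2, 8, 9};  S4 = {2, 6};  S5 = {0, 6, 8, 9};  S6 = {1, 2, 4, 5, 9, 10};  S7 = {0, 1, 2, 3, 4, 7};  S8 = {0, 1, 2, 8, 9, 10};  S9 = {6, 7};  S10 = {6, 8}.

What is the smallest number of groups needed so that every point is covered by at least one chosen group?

3

S5 and S6 and S7 together: S5 ∪ S6 ∪ S7 = {0, 1, 2, 3, 4, 5, 6, 7, 8, 9, 10} — every point is covered.
Only S7 contains 3, so S7 is forced; the remaining 5 points need at least 2 more groups (each remaining group adds at most 3) — so at least 3 groups are needed, and 3 is optimal.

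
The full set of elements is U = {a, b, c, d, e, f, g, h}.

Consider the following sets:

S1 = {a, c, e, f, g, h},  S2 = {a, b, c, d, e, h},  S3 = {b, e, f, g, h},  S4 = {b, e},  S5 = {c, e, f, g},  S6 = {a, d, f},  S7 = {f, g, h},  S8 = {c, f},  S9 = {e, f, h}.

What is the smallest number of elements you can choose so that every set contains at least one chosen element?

2

T = {e, f} meets every set (each contains at least one member of T), and |T| = 2.
The sets S4, S7 are pairwise disjoint, so any hitting set needs a separate element for each — at least 2. Hence 2 is optimal.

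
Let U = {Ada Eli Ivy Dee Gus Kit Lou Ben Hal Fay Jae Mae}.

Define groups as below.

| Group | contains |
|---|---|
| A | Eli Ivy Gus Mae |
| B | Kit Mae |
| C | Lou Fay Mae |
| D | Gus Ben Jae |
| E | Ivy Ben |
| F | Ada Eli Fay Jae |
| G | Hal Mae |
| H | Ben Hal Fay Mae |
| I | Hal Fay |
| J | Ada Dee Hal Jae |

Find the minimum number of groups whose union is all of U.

5

A and B and C and D and J together: A ∪ B ∪ C ∪ D ∪ J = {Ada, Eli, Ivy, Dee, Gus, Kit, Lou, Ben, Hal, Fay, Jae, Mae} — every item is covered.
No 4 of the 10 groups cover everything (all 210 combinations miss at least one item), so 5 is optimal.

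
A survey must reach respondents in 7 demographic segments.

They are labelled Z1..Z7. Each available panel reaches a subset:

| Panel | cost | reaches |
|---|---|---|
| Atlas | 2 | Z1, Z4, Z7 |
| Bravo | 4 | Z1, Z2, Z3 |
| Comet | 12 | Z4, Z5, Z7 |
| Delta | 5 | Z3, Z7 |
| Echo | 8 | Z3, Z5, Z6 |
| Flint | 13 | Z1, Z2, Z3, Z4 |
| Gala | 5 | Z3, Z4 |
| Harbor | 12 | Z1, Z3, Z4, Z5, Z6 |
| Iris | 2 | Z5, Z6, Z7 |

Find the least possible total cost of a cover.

Atlas, Bravo, Iris together cover every segment (Atlas ∪ Bravo ∪ Iris = {Z1, Z2, Z3, Z4, Z5, Z6, Z7}); total cost 2 + 4 + 2 = 8.
No covering selection has total cost below 8.

8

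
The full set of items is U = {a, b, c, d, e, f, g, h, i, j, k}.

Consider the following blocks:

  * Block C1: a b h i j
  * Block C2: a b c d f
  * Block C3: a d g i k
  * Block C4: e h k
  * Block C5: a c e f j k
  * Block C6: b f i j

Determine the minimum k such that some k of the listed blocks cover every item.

3

Take {C1, C3, C5}. Their union is {a, b, c, d, e, f, g, h, i, j, k}, which is all 11 items.
Only C3 contains g, so C3 is forced; the remaining 6 items need at least 2 more blocks (each remaining block adds at most 4) — so at least 3 blocks are needed, and 3 is optimal.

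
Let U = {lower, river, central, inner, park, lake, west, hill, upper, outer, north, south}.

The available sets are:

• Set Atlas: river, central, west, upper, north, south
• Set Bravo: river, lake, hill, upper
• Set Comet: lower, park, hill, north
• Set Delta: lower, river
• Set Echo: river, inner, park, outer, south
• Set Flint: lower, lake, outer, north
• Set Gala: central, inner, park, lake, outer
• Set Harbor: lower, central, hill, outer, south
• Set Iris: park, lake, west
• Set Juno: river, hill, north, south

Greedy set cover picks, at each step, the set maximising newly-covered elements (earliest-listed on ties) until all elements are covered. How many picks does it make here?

Greedy: pick Atlas (covers 6 new) → pick Gala (covers 4 new) → pick Comet (covers 2 new). Total picks: 3.

3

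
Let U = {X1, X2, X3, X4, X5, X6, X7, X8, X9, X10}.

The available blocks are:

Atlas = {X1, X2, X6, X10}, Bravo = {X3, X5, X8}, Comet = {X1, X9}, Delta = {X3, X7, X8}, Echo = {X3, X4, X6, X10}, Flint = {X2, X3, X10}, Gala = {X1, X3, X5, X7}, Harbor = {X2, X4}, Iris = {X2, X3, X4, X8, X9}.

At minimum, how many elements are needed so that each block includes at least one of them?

3

Take H = {X1, X3, X4}. Each listed block contains at least one of these, so H is a hitting set of size 3.
The blocks Comet, Delta, Harbor are pairwise disjoint, so any hitting set needs a separate element for each — at least 3. Hence 3 is optimal.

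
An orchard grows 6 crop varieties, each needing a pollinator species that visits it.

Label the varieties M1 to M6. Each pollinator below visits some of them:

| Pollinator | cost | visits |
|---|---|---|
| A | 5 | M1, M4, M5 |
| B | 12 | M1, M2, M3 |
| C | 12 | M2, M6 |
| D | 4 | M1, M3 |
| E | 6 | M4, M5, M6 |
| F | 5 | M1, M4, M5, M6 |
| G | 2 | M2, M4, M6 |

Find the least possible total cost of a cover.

A, D, G together cover every variety (A ∪ D ∪ G = {M1, M2, M3, M4, M5, M6}); total cost 5 + 4 + 2 = 11.
No covering selection has total cost below 11.

11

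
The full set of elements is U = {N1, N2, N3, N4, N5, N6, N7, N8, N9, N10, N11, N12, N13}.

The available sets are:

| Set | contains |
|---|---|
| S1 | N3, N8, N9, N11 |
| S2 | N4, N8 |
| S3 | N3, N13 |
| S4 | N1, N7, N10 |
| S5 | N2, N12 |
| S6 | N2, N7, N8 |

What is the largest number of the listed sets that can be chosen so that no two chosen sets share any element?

S2, S3, S4, S5 are pairwise disjoint (S2={N4,N8}; S3={N3,N13}; S4={N1,N7,N10}; S5={N2,N12}).
Every remaining set overlaps one of these, and no 5 of the listed sets are pairwise disjoint, so 4 is the maximum.

4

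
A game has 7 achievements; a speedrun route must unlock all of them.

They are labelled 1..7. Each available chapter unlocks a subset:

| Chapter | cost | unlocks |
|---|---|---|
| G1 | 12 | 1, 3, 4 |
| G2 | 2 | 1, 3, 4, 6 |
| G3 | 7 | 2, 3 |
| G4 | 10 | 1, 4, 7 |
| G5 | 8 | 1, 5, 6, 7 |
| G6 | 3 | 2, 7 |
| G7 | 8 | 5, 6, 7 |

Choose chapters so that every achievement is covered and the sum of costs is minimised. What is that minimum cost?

13

G2, G6, G7 together cover every achievement (G2 ∪ G6 ∪ G7 = {1, 2, 3, 4, 5, 6, 7}); total cost 2 + 3 + 8 = 13.
No covering selection has total cost below 13.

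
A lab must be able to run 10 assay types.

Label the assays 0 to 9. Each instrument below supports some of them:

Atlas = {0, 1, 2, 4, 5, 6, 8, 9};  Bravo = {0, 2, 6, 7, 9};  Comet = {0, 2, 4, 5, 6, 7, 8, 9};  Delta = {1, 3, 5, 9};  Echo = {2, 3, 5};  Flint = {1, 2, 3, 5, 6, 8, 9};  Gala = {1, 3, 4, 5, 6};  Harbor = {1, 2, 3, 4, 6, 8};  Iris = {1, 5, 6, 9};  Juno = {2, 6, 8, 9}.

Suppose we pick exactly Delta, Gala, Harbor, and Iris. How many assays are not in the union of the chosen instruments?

2

Union of Delta, Gala, Harbor, Iris = {1, 2, 3, 4, 5, 6, 8, 9}.
Not covered: 0, 7 — 2 assays.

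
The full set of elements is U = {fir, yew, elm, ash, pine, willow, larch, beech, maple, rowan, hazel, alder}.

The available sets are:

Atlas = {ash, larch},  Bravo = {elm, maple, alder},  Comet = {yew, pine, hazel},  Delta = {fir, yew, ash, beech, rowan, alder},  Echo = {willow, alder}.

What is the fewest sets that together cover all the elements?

Atlas and Bravo and Comet and Delta and Echo together: Atlas ∪ Bravo ∪ Comet ∪ Delta ∪ Echo = {fir, yew, elm, ash, pine, willow, larch, beech, maple, rowan, hazel, alder} — every element is covered.
No 4 of the 5 sets cover everything (all 5 combinations miss at least one element), so 5 is optimal.

5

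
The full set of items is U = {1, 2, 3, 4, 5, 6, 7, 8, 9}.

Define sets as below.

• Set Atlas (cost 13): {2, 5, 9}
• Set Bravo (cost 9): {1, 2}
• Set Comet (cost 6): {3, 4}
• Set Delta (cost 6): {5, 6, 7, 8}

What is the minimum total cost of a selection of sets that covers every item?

Atlas, Bravo, Comet, Delta together cover every item (Atlas ∪ Bravo ∪ Comet ∪ Delta = {1, 2, 3, 4, 5, 6, 7, 8, 9}); total cost 13 + 9 + 6 + 6 = 34.
No covering selection has total cost below 34.

34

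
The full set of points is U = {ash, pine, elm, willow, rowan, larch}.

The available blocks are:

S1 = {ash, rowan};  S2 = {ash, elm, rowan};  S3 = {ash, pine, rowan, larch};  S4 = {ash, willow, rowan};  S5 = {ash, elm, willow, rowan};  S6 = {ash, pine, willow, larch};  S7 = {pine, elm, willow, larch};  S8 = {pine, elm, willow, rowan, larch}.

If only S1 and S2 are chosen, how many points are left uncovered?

3

Union of S1, S2 = {ash, elm, rowan}.
Not covered: pine, willow, larch — 3 points.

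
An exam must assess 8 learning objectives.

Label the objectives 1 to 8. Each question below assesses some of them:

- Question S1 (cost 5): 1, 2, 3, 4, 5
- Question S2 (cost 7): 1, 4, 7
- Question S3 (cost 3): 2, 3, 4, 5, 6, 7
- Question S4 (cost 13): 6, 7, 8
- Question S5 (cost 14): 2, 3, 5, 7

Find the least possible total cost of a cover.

S1, S4 together cover every objective (S1 ∪ S4 = {1, 2, 3, 4, 5, 6, 7, 8}); total cost 5 + 13 = 18.
The greedy pick S3, S1, S4 costs 21; no covering selection beats 18.

18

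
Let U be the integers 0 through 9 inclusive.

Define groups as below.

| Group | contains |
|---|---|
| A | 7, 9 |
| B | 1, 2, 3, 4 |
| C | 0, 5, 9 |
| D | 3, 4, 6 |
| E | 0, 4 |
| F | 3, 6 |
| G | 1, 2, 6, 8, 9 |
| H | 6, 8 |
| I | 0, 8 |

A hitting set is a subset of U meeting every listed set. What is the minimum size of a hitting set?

T = {0, 3, 6, 9} meets every group (each contains at least one member of T), and |T| = 4.
No choice of 3 points meets every group, so 4 is the minimum.

4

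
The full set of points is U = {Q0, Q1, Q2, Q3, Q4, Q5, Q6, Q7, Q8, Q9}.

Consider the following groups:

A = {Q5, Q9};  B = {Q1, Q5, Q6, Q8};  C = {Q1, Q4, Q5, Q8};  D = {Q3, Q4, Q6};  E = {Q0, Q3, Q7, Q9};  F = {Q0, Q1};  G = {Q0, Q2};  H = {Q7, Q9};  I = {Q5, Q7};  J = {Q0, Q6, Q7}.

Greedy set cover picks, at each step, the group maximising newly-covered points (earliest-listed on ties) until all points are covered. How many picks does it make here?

4

Greedy: pick B (covers 4 new) → pick E (covers 4 new) → pick C (covers 1 new) → pick G (covers 1 new). Total picks: 4.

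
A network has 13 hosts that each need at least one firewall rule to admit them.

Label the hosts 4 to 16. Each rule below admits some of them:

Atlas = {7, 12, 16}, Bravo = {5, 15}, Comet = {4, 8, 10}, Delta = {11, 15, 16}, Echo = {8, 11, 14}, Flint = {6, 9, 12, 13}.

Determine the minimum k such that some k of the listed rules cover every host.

Atlas and Bravo and Comet and Echo and Flint together: Atlas ∪ Bravo ∪ Comet ∪ Echo ∪ Flint = {4, 5, 6, 7, 8, 9, 10, 11, 12, 13, 14, 15, 16} — every host is covered.
Only Atlas contains 7, so Atlas is forced; the remaining 10 hosts need at least 4 more rules (each remaining rule adds at most 3) — so at least 5 rules are needed, and 5 is optimal.

5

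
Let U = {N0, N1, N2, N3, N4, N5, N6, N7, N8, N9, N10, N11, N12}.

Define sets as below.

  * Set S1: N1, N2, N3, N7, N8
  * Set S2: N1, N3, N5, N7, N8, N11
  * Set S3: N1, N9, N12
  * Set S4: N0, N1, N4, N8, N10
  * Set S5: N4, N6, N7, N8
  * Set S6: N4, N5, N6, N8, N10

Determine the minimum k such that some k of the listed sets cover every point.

5

S1, S2, S3, S4, and S6 cover everything between them: the union {N0, N1, N2, N3, N4, N5, N6, N7, N8, N9, N10, N11, N12} is all of U.
No 4 of the 6 sets cover everything (all 15 combinations miss at least one point), so 5 is optimal.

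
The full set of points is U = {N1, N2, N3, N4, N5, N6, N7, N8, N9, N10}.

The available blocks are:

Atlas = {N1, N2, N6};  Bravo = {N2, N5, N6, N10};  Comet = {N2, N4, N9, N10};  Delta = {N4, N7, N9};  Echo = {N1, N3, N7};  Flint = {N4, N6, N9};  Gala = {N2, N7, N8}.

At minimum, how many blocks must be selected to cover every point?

Take {Bravo, Delta, Echo, Gala}. Their union is {N1, N2, N3, N4, N5, N6, N7, N8, N9, N10}, which is all 10 points.
Only Gala contains N8, so Gala is forced; the remaining 7 points need at least 3 more blocks (each remaining block adds at most 3) — so at least 4 blocks are needed, and 4 is optimal.

4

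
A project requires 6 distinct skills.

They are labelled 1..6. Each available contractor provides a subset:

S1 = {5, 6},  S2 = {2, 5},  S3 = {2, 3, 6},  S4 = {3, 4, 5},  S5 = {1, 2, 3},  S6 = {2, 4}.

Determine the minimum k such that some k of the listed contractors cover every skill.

3

Take {S1, S4, S5}. Their union is {1, 2, 3, 4, 5, 6}, which is all 6 skills.
Only S5 contains 1, so S5 is forced; the remaining 3 skills need at least 2 more contractors (each remaining contractor adds at most 2) — so at least 3 contractors are needed, and 3 is optimal.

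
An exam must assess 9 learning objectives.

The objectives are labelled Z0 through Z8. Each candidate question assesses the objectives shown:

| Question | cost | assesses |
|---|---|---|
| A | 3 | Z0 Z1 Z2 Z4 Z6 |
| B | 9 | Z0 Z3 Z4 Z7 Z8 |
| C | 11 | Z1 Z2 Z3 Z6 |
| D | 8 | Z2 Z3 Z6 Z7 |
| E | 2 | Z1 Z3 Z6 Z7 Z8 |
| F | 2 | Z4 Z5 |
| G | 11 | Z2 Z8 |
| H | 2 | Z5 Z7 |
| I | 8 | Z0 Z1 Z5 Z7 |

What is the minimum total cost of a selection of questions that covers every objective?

7

A, E, H together cover every objective (A ∪ E ∪ H = {Z0, Z1, Z2, Z3, Z4, Z5, Z6, Z7, Z8}); total cost 3 + 2 + 2 = 7.
No covering selection has total cost below 7.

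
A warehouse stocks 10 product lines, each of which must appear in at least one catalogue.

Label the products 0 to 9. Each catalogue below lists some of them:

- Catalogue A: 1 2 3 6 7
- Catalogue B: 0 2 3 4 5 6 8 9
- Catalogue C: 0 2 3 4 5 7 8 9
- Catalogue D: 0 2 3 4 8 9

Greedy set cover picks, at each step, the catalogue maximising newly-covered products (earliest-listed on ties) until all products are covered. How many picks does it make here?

Greedy: pick B (covers 8 new) → pick A (covers 2 new). Total picks: 2.

2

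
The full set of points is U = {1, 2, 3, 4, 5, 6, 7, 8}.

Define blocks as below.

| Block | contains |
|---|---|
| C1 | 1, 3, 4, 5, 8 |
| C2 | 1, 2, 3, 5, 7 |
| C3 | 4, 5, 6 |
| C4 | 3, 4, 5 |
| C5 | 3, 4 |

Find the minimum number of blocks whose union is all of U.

3

C1, C2, and C3 cover everything between them: the union {1, 2, 3, 4, 5, 6, 7, 8} is all of U.
Only C2 contains 2, so C2 is forced; the remaining 3 points need at least 2 more blocks (each remaining block adds at most 2) — so at least 3 blocks are needed, and 3 is optimal.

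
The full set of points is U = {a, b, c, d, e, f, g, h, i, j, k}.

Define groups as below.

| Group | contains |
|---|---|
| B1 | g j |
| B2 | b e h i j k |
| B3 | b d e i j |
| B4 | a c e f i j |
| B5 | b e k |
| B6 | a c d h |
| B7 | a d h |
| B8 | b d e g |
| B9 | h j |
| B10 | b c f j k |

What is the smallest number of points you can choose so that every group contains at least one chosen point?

3

The 3 points {a, b, j} hit every group.
The groups B1, B5, B7 are pairwise disjoint, so any hitting set needs a separate point for each — at least 3. Hence 3 is optimal.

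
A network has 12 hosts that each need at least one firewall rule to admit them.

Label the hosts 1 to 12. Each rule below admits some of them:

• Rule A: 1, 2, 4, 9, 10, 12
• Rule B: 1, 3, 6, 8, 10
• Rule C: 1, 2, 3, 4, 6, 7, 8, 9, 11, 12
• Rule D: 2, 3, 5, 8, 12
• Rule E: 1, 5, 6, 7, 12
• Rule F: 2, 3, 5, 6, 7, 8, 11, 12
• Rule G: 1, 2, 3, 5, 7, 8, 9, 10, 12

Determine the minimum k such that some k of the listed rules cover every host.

2

Take {C, G}. Their union is {1, 2, 3, 4, 5, 6, 7, 8, 9, 10, 11, 12}, which is all 12 hosts.
No single rule has all 12 hosts (the largest, C, has 10), so 2 is optimal.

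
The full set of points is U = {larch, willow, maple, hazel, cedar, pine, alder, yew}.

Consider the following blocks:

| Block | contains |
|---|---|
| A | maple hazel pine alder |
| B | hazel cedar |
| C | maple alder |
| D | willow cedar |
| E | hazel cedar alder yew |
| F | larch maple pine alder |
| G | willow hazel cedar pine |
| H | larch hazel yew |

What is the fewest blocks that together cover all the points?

A, D, and H cover everything between them: the union {larch, willow, maple, hazel, cedar, pine, alder, yew} is all of U.
No 2 of the 8 blocks cover everything (all 28 combinations miss at least one point), so 3 is optimal.

3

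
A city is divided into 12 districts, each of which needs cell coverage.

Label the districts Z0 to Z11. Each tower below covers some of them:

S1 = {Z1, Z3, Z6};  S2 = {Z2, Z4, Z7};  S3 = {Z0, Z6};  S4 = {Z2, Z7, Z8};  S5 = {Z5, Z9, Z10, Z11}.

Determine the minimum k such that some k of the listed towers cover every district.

5

S1 and S2 and S3 and S4 and S5 together: S1 ∪ S2 ∪ S3 ∪ S4 ∪ S5 = {Z0, Z1, Z2, Z3, Z4, Z5, Z6, Z7, Z8, Z9, Z10, Z11} — every district is covered.
No 4 of the 5 towers cover everything (all 5 combinations miss at least one district), so 5 is optimal.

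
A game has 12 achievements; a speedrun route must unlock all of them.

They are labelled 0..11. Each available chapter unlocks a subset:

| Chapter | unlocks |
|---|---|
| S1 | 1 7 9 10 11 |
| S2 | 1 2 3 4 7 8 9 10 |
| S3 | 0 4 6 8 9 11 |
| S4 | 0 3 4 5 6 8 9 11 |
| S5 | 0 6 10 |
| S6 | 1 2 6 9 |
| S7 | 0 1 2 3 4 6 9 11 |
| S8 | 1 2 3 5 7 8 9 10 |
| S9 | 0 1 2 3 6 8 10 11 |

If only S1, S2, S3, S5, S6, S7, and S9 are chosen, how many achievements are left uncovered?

1

Union of S1, S2, S3, S5, S6, S7, S9 = {0, 1, 2, 3, 4, 6, 7, 8, 9, 10, 11}.
Not covered: 5 — 1 achievement.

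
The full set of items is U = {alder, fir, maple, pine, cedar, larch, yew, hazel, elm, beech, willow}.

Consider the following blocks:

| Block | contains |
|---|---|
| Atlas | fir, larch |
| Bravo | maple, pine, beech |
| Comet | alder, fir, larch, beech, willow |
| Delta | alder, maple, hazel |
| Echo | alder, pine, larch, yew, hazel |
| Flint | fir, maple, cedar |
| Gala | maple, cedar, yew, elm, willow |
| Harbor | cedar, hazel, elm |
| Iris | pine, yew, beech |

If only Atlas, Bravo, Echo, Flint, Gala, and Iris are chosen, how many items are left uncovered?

Union of Atlas, Bravo, Echo, Flint, Gala, Iris = {alder, fir, maple, pine, cedar, larch, yew, hazel, elm, beech, willow} — that's every item, so 0 are uncovered.

0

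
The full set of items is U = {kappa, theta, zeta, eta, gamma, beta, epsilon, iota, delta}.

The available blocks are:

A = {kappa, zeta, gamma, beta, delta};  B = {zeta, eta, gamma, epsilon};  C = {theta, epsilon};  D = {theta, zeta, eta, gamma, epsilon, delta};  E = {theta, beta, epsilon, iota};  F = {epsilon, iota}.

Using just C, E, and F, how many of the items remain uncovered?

5

Union of C, E, F = {theta, beta, epsilon, iota}.
Not covered: kappa, zeta, eta, gamma, delta — 5 items.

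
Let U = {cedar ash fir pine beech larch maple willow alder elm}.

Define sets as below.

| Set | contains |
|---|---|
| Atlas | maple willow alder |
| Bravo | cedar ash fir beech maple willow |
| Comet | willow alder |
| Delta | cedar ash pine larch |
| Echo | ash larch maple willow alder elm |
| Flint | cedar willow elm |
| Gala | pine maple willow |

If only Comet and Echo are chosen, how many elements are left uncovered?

4

Union of Comet, Echo = {ash, larch, maple, willow, alder, elm}.
Not covered: cedar, fir, pine, beech — 4 elements.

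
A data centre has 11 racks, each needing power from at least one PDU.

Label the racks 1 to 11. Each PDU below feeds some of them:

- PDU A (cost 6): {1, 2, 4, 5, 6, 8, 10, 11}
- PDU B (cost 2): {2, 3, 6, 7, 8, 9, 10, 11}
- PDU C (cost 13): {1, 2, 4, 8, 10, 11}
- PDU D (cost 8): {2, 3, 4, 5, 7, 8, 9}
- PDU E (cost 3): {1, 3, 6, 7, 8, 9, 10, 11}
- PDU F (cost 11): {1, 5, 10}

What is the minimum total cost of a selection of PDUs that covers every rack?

A, B together cover every rack (A ∪ B = {1, 2, 3, 4, 5, 6, 7, 8, 9, 10, 11}); total cost 6 + 2 = 8.
No covering selection has total cost below 8.

8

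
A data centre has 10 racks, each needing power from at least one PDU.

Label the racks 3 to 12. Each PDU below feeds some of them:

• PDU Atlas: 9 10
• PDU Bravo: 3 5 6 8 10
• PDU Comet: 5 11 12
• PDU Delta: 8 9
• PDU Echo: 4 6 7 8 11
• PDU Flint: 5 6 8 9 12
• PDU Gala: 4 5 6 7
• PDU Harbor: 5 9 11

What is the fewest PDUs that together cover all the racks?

3

Take {Bravo, Echo, Flint}. Their union is {3, 4, 5, 6, 7, 8, 9, 10, 11, 12}, which is all 10 racks.
Only Bravo contains 3, so Bravo is forced; the remaining 5 racks need at least 2 more PDUs (each remaining PDU adds at most 3) — so at least 3 PDUs are needed, and 3 is optimal.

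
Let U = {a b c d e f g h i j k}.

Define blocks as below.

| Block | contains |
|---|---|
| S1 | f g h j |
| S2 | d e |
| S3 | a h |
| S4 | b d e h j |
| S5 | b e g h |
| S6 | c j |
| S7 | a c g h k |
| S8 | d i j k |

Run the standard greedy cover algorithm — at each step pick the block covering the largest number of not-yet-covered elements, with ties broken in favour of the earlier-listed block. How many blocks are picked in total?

Greedy: pick S4 (covers 5 new) → pick S7 (covers 4 new) → pick S1 (covers 1 new) → pick S8 (covers 1 new). Total picks: 4.

4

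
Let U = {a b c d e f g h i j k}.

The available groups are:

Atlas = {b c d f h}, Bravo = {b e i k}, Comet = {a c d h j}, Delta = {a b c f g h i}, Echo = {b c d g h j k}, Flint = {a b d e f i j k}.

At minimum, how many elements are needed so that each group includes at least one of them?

Take T = {c, e}. Each listed group contains at least one of these, so T is a hitting set of size 2.
The groups Bravo, Comet are pairwise disjoint, so any hitting set needs a separate element for each — at least 2. Hence 2 is optimal.

2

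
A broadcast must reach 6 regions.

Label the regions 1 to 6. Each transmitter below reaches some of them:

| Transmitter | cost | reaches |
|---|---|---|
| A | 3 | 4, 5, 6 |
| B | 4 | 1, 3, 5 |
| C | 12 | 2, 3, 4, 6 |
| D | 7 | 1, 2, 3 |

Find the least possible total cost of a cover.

A, D together cover every region (A ∪ D = {1, 2, 3, 4, 5, 6}); total cost 3 + 7 = 10.
The greedy pick A, B, D costs 14; no covering selection beats 10.

10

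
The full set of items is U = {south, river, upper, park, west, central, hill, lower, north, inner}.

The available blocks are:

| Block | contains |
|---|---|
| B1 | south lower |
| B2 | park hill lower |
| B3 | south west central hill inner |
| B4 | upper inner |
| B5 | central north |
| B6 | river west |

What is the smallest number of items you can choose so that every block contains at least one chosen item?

Take H = {river, upper, central, lower}. Each listed block contains at least one of these, so H is a hitting set of size 4.
The blocks B1, B4, B5, B6 are pairwise disjoint, so any hitting set needs a separate item for each — at least 4. Hence 4 is optimal.

4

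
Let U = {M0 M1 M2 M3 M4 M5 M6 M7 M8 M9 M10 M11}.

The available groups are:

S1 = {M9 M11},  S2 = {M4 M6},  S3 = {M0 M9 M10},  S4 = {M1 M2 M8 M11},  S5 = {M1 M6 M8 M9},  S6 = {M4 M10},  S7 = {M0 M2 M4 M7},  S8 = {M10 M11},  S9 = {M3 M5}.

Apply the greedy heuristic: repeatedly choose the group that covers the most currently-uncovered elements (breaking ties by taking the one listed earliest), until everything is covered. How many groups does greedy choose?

Greedy: pick S4 (covers 4 new) → pick S3 (covers 3 new) → pick S2 (covers 2 new) → pick S9 (covers 2 new) → pick S7 (covers 1 new). Total picks: 5.
(The true minimum cover uses only 4 groups, so greedy is not optimal here.)

5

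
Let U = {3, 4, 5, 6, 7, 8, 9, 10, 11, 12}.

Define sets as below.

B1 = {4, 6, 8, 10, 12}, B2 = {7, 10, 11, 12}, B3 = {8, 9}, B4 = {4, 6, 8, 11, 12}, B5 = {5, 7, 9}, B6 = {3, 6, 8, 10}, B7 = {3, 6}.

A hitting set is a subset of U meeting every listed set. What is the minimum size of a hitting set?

3

H = {6, 9, 10} meets every set (each contains at least one member of H), and |H| = 3.
The sets B2, B3, B7 are pairwise disjoint, so any hitting set needs a separate item for each — at least 3. Hence 3 is optimal.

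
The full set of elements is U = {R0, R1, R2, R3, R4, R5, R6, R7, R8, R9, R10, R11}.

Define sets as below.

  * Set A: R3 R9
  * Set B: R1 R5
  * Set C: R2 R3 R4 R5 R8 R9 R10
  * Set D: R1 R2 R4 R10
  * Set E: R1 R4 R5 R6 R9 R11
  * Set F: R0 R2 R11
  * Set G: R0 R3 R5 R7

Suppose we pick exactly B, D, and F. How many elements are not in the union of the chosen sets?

5

Union of B, D, F = {R0, R1, R2, R4, R5, R10, R11}.
Not covered: R3, R6, R7, R8, R9 — 5 elements.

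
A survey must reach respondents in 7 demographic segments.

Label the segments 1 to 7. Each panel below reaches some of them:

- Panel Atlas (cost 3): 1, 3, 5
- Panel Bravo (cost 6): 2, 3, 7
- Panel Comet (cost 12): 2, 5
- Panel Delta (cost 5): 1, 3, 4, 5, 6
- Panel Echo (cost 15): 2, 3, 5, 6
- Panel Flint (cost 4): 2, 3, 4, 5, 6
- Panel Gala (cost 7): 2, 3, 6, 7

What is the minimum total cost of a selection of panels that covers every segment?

Bravo, Delta together cover every segment (Bravo ∪ Delta = {1, 2, 3, 4, 5, 6, 7}); total cost 6 + 5 = 11.
The greedy pick Flint, Atlas, Bravo costs 13; no covering selection beats 11.

11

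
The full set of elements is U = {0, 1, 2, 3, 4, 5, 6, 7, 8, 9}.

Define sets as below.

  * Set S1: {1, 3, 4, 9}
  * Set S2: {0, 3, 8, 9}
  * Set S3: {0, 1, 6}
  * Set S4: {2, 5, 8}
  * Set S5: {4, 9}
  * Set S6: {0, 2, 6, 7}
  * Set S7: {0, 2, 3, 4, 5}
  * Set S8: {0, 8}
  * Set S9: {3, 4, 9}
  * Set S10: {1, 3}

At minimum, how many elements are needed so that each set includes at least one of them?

4

Take H = {0, 2, 3, 9}. Each listed set contains at least one of these, so H is a hitting set of size 4.
No choice of 3 elements meets every set, so 4 is the minimum.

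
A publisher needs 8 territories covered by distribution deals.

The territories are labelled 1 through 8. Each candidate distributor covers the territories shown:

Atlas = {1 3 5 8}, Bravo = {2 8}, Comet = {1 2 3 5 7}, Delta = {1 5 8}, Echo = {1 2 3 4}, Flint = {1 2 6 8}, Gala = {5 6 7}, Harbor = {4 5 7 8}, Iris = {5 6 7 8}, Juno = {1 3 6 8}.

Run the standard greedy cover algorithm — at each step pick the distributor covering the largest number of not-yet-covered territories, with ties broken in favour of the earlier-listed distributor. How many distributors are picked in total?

Greedy: pick Comet (covers 5 new) → pick Flint (covers 2 new) → pick Echo (covers 1 new). Total picks: 3.
(The true minimum cover uses only 2 distributors, so greedy is not optimal here.)

3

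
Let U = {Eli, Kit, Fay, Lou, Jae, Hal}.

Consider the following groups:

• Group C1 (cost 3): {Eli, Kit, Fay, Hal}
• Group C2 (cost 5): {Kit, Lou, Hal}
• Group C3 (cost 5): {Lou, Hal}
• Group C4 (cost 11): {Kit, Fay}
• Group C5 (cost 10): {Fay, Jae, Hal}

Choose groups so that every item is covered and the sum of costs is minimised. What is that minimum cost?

18

C1, C3, C5 together cover every item (C1 ∪ C3 ∪ C5 = {Eli, Kit, Fay, Lou, Jae, Hal}); total cost 3 + 5 + 10 = 18.
No covering selection has total cost below 18.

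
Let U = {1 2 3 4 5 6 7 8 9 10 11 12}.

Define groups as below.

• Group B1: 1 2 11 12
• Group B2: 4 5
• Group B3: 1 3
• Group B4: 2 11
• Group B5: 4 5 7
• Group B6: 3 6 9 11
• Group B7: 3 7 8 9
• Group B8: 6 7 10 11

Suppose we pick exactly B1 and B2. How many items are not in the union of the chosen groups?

Union of B1, B2 = {1, 2, 4, 5, 11, 12}.
Not covered: 3, 6, 7, 8, 9, 10 — 6 items.

6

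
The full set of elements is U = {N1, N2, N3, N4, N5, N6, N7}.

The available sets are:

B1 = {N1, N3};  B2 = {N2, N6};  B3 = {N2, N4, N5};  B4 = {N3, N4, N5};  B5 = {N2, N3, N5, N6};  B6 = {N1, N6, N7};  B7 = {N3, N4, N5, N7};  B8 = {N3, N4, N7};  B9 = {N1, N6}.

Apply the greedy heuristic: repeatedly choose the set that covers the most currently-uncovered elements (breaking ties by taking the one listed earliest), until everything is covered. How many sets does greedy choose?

Greedy: pick B5 (covers 4 new) → pick B6 (covers 2 new) → pick B3 (covers 1 new). Total picks: 3.

3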